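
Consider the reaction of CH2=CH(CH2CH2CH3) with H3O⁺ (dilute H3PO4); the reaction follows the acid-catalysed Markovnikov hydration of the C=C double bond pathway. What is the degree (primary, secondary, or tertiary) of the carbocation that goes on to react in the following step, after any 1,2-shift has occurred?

Step 1: The π electrons of the C=C bond attack a proton of H3O⁺; Markovnikov addition places the new C–H on the less-substituted alkene carbon, so the positive charge ends up on the more-substituted carbon — a secondary carbocation. H2O is released.
No single 1,2-shift to an adjacent carbon would give a more-substituted cation, so no rearrangement occurs.

secondary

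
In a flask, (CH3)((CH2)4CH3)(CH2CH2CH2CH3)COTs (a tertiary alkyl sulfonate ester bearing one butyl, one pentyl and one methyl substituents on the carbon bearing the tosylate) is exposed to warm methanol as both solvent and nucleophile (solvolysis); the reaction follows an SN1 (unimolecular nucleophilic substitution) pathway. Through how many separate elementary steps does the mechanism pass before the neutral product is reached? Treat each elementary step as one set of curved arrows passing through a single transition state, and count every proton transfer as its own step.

Step 1: Unassisted departure of TsO⁻ (taking the C–O bonding pair) generates a tertiary carbocation.
(No 1,2-shift: no single shift to an adjacent carbon would give a more stable cation.)
Step 2: A lone pair on the oxygen of CH3OH attacks the carbocation, forming a new C–O σ-bond and an oxonium ion.
Step 3: A second solvent molecule removes the proton on oxygen, giving the neutral ether product.
Total: 3 elementary steps.

3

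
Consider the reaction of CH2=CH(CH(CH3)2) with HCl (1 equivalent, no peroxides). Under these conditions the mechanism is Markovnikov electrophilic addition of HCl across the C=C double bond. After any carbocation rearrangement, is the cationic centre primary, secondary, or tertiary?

tertiary

Step 1: Protonation of the alkene by HCl: the π bond acts as the nucleophile and picks up H⁺, giving the more stable (Markovnikov) secondary carbocation. The H–Cl bond breaks heterolytically, releasing Cl⁻.
Step 2: A hydride (H with its bonding pair) migrates from the adjacent isopropyl carbon to the cationic centre — a 1,2-hydride shift — upgrading the secondary cation to a tertiary one.
The cation rearranges from secondary to tertiary via a 1,2-hydride shift from the adjacent isopropyl carbon; the tertiary cation is what reacts next.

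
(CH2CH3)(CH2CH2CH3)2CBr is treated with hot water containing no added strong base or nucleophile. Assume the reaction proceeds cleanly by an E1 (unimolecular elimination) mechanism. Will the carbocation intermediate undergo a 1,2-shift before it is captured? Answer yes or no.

no

The first-formed carbocation is tertiary.
No single 1,2-shift to an adjacent carbon would produce a more-substituted cation than the one already present, so no rearrangement occurs.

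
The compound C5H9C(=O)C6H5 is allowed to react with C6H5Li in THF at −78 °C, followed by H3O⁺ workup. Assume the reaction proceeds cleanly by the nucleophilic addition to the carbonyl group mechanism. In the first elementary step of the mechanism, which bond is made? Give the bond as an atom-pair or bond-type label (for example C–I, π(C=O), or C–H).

C–C

Step 1: Nucleophilic addition: the carbanion-like carbon of C6H5Li adds to the carbonyl carbon, pushing the π(C=O) electron pair onto oxygen and giving a tetrahedral alkoxide.
The bond formed in this step is the C–C bond.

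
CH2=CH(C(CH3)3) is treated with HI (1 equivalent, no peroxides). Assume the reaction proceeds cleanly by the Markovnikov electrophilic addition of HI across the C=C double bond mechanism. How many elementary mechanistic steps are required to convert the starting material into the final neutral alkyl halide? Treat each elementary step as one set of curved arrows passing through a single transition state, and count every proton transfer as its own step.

Step 1: Protonation of the alkene by HI: the π bond acts as the nucleophile and picks up H⁺, giving the more stable (Markovnikov) secondary carbocation. The H–I bond breaks heterolytically, releasing I⁻.
Step 2: A 1,2-methyl shift from the adjacent tert-butyl carbon moves the positive charge from the secondary centre to an adjacent carbon, generating a more stable tertiary carbocation.
Step 3: I⁻ captures the cation: a lone pair on I⁻ fills the empty p orbital, producing the alkyl halide product.
Total: 3 elementary steps.

3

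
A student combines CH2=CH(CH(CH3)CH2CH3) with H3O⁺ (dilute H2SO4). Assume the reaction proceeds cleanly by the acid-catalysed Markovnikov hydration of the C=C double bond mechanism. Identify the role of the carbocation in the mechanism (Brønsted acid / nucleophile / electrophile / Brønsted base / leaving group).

Step 3: Water acts as the nucleophile: an oxygen lone pair bonds to the cationic carbon, giving an oxonium-ion intermediate.
The carbocation accepts an electron pair into an empty or π* orbital — it is the electrophile.

electrophile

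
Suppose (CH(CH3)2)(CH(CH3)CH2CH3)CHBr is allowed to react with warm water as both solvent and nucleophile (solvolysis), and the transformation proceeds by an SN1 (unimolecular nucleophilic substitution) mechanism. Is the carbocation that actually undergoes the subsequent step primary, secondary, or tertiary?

tertiary

Step 1: Ionisation: the C–Br σ-bond cleaves heterolytically; both bonding electrons depart with Br⁻, leaving a secondary carbocation at the α-carbon.
Step 2: Carbocation rearrangement: a 1,2-hydride shift from the adjacent isopropyl carbon converts the initially-formed secondary cation into the more stable tertiary cation.
The cation rearranges from secondary to tertiary via a 1,2-hydride shift from the adjacent isopropyl carbon; the tertiary cation is what reacts next.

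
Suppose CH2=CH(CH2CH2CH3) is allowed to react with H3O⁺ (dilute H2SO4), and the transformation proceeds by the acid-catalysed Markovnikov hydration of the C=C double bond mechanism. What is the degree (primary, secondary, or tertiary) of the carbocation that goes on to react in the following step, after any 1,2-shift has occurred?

Step 1: Protonation of the alkene by H3O⁺: the π bond acts as the nucleophile and picks up H⁺, giving the more stable (Markovnikov) secondary carbocation. H2O is released.
No single 1,2-shift to an adjacent carbon would give a more-substituted cation, so no rearrangement occurs.

secondary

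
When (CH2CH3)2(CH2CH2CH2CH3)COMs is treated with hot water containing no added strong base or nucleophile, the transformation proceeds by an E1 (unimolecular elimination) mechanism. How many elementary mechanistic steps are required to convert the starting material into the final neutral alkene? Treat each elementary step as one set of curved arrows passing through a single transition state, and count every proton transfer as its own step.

2

Step 1: The C–O bond breaks with both electrons going to the mesylate; MsO⁻ leaves and a tertiary carbocation remains.
(No 1,2-shift: no single shift to an adjacent carbon would give a more stable cation.)
Step 2: Loss of a β-proton to a water molecule of the solvent: the C–H bonding pair collapses toward the cationic carbon to form the C=C π bond, yielding the alkene.
Total: 2 elementary steps.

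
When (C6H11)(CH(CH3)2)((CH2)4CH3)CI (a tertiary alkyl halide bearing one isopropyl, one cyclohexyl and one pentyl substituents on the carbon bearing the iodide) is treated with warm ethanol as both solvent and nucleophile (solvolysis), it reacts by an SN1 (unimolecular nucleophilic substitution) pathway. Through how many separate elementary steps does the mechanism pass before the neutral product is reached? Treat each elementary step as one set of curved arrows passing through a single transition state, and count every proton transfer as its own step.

3

Step 1: Unassisted departure of I⁻ (taking the C–I bonding pair) generates a tertiary carbocation.
(No 1,2-shift: no single shift to an adjacent carbon would give a more stable cation.)
Step 2: Nucleophilic capture: the oxygen of CH3CH2OH bonds to the cationic carbon, producing an oxonium-ion intermediate.
Step 3: A second solvent molecule removes the proton on oxygen, giving the neutral ether product.
Total: 3 elementary steps.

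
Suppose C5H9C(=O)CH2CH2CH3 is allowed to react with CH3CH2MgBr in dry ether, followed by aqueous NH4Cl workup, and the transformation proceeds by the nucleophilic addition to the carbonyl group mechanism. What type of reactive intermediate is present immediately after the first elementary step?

tetrahedral alkoxide intermediate

Step 1: A lone pair / filled orbital on the carbanion-like carbon of CH3CH2MgBr attacks the electrophilic carbonyl carbon; the π(C=O) electrons shift onto oxygen, producing a tetrahedral alkoxide intermediate.
After step 1 the species present is a tetrahedral alkoxide intermediate.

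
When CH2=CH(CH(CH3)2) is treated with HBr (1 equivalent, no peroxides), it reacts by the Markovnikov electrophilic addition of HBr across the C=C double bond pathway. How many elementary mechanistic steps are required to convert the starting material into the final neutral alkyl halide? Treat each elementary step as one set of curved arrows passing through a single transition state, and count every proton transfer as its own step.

Step 1: The π electrons of the C=C bond attack a proton of HBr; Markovnikov addition places the new C–H on the less-substituted alkene carbon, so the positive charge ends up on the more-substituted carbon — a secondary carbocation. The H–Br bond breaks heterolytically, releasing Br⁻.
Step 2: A hydride (H with its bonding pair) migrates from the adjacent isopropyl carbon to the cationic centre — a 1,2-hydride shift — upgrading the secondary cation to a tertiary one.
Step 3: Nucleophilic attack by Br⁻ on the carbocation completes the addition, giving R–Br.
Total: 3 elementary steps.

3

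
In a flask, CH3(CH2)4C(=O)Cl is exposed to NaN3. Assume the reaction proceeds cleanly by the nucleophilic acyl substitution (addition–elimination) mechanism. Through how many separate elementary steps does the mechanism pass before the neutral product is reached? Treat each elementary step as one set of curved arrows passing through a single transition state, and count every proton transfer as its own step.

Step 1: Nucleophilic addition of N3⁻ to the acyl carbon breaks the π(C=O) bond and yields a tetrahedral, anionic intermediate.
Step 2: Collapse of the tetrahedral intermediate: the alkoxide oxygen pushes its lone pair back to re-form C=O while Cl⁻ leaves.
Total: 2 elementary steps.

2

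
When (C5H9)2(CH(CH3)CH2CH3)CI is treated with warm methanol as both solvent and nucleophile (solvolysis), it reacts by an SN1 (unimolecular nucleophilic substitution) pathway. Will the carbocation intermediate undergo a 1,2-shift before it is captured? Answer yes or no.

no

The first-formed carbocation is tertiary.
No single 1,2-shift to an adjacent carbon would produce a more-substituted cation than the one already present, so no rearrangement occurs.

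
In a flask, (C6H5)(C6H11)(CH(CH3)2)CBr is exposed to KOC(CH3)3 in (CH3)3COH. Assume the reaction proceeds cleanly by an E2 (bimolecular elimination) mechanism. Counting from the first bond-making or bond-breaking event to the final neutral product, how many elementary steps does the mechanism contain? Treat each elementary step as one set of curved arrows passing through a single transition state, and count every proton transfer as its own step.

1

Step 1: Concerted anti-periplanar elimination: (CH3)3CO⁻ abstracts a β-H while Br⁻ leaves, and the C–H electrons become the new C=C π bond — all in a single transition state.
Total: 1 elementary step.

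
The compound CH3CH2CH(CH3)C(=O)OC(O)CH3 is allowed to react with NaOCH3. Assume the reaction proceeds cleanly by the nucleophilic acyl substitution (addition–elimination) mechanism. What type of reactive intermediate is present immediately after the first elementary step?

tetrahedral intermediate

Step 1: CH3O⁻ adds to the carbonyl carbon; the C=O π electrons shift onto oxygen and a tetrahedral alkoxide intermediate forms.
After step 1 the species present is a tetrahedral intermediate.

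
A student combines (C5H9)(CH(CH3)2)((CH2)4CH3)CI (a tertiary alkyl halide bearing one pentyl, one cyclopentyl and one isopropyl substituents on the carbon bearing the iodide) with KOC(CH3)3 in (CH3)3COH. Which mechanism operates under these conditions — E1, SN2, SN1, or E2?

Conditions: a strong/bulky base with a tertiary substrate bearing a β-hydrogen.
These conditions are the textbook signature of the E2 pathway.
A strong (often hindered) base removes a β-H in concert with loss of the leaving group — bimolecular elimination.

E2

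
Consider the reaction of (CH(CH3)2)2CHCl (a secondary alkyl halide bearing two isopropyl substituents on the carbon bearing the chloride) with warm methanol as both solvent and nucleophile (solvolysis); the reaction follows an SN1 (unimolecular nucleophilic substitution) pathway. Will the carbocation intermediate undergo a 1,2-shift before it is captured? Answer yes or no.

yes

The first-formed carbocation is secondary.
The adjacent isopropyl carbon already bears 2 other carbon substituents and has a hydrogen to migrate; after a 1,2-hydride shift from that carbon the positive charge sits on a tertiary centre.
Tertiary is more stable than secondary, so the shift occurs.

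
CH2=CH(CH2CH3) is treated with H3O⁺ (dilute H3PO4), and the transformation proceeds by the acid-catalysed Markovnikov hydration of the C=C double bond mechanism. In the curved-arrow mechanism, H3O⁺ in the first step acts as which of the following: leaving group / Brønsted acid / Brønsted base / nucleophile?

Brønsted acid

Step 1: Electrophilic addition begins with the π(C=C) electrons forming a bond to the proton of H3O⁺. Following Markovnikov's rule, the resulting cation is secondary. H2O is released.
H3O⁺ in the first step donates a proton in a proton-transfer step — a Brønsted acid.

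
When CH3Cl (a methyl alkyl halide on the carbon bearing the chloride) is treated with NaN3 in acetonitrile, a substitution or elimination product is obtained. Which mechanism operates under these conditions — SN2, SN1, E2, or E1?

SN2

Conditions: a methyl substrate with a strong nucleophile in the polar aprotic solvent acetonitrile.
These conditions are the textbook signature of the SN2 pathway.
An unhindered substrate with a strong nucleophile in a polar aprotic solvent favours one-step backside displacement.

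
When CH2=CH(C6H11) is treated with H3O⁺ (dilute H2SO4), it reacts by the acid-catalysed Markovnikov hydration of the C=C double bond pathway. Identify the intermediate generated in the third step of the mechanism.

Step 1: Electrophilic addition begins with the π(C=C) electrons forming a bond to the proton of H3O⁺. Following Markovnikov's rule, the resulting cation is secondary. H2O is released.
Step 2: Carbocation rearrangement: a 1,2-hydride shift from the adjacent cyclohexyl carbon converts the initially-formed secondary cation into the more stable tertiary cation.
Step 3: Water acts as the nucleophile: an oxygen lone pair bonds to the cationic carbon, giving an oxonium-ion intermediate.
After step 3 the species present is an oxonium ion.

oxonium ion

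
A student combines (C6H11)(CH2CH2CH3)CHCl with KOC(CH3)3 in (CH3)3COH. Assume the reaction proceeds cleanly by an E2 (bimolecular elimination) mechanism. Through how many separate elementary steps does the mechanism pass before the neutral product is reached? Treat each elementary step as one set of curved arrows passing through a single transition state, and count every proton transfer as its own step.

Step 1: The strong base (CH3)3CO⁻ removes a β-hydrogen; in the same concerted event the electrons of the breaking C–H bond form the new π(C=C) bond and the C–Cl σ-bond breaks, expelling Cl⁻. Anti-periplanar geometry; one transition state.
Total: 1 elementary step.

1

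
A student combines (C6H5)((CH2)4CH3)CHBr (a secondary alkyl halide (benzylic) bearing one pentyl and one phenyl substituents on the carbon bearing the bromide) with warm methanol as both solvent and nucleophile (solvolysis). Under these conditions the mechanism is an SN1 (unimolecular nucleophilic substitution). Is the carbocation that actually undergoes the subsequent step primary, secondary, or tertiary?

secondary

Step 1: Rate-determining heterolysis of the C–Br bond gives Br⁻ and a secondary carbocation.
No single 1,2-shift to an adjacent carbon would give a more-substituted cation, so no rearrangement occurs.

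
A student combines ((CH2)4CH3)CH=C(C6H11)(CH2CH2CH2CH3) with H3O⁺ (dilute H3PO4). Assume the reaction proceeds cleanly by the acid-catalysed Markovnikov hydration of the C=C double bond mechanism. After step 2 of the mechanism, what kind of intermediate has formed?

oxonium ion

Step 1: The π electrons of the C=C bond attack a proton of H3O⁺; Markovnikov addition places the new C–H on the less-substituted alkene carbon, so the positive charge ends up on the more-substituted carbon — a tertiary carbocation. H2O is released.
Step 2: Water acts as the nucleophile: an oxygen lone pair bonds to the cationic carbon, giving an oxonium-ion intermediate.
After step 2 the species present is an oxonium ion.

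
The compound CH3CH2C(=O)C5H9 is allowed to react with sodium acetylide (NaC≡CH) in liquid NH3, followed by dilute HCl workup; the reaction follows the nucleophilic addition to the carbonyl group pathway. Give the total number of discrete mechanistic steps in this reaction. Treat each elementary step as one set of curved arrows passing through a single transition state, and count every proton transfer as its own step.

2

Step 1: HC≡C⁻ attacks the sp² carbonyl carbon; the C=O π bond breaks and the electrons end up as a lone pair on the alkoxide oxygen of the tetrahedral intermediate.
Step 2: Protonation of the alkoxide by dilute HCl workup furnishes a propargyl alcohol.
Total: 2 elementary steps.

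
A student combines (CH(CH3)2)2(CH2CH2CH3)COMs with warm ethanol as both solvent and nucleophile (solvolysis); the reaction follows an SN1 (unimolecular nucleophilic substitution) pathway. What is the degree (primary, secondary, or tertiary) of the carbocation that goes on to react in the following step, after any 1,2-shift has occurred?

Step 1: Ionisation: the C–O σ-bond cleaves heterolytically; both bonding electrons depart with MsO⁻, leaving a tertiary carbocation at the α-carbon.
No single 1,2-shift to an adjacent carbon would give a more-substituted cation, so no rearrangement occurs.

tertiary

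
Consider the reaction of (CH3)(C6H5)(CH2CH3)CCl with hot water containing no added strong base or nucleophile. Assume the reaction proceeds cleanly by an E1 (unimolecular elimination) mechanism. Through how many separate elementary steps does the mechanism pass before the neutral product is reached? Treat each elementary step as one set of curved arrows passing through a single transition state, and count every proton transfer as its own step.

Step 1: The C–Cl bond breaks with both electrons going to the chloride; Cl⁻ leaves and a tertiary carbocation remains.
(No 1,2-shift: no single shift to an adjacent carbon would give a more stable cation.)
Step 2: A weak base (a water molecule from the solvent) removes a proton from a carbon adjacent to the cationic centre; the electrons of that C–H bond become the new π(C=C) bond, giving the alkene.
Total: 2 elementary steps.

2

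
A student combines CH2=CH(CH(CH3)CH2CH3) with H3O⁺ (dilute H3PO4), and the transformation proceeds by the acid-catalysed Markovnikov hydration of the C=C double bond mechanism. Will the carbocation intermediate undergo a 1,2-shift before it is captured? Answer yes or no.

The first-formed carbocation is secondary.
The adjacent sec-butyl carbon already bears 2 other carbon substituents and has a hydrogen to migrate; after a 1,2-hydride shift from that carbon the positive charge sits on a tertiary centre.
Tertiary is more stable than secondary, so the shift occurs.

yes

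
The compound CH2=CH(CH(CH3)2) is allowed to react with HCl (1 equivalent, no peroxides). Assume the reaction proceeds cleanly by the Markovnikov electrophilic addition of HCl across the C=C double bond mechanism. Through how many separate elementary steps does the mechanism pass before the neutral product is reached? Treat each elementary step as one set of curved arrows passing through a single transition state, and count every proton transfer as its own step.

Step 1: The π electrons of the C=C bond attack a proton of HCl; Markovnikov addition places the new C–H on the less-substituted alkene carbon, so the positive charge ends up on the more-substituted carbon — a secondary carbocation. The H–Cl bond breaks heterolytically, releasing Cl⁻.
Step 2: A 1,2-hydride shift from the adjacent isopropyl carbon moves the positive charge from the secondary centre to an adjacent carbon, generating a more stable tertiary carbocation.
Step 3: The Cl⁻ anion donates a lone pair to the carbocation, forming the new C–Cl σ-bond and giving the neutral alkyl halide.
Total: 3 elementary steps.

3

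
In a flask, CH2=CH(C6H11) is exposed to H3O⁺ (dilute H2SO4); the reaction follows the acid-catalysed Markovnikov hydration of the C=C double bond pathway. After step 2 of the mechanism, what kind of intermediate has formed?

tertiary carbocation

Step 1: The π electrons of the C=C bond attack a proton of H3O⁺; Markovnikov addition places the new C–H on the less-substituted alkene carbon, so the positive charge ends up on the more-substituted carbon — a secondary carbocation. H2O is released.
Step 2: Carbocation rearrangement: a 1,2-hydride shift from the adjacent cyclohexyl carbon converts the initially-formed secondary cation into the more stable tertiary cation.
After step 2 the species present is a tertiary carbocation.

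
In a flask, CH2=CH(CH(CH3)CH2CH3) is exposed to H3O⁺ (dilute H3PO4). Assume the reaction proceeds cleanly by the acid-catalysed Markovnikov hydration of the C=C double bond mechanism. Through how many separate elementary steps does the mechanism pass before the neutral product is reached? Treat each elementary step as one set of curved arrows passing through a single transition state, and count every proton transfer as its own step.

4

Step 1: Electrophilic addition begins with the π(C=C) electrons forming a bond to the proton of H3O⁺. Following Markovnikov's rule, the resulting cation is secondary. H2O is released.
Step 2: A hydride (H with its bonding pair) migrates from the adjacent sec-butyl carbon to the cationic centre — a 1,2-hydride shift — upgrading the secondary cation to a tertiary one.
Step 3: Water acts as the nucleophile: an oxygen lone pair bonds to the cationic carbon, giving an oxonium-ion intermediate.
Step 4: Proton transfer from the O–H of the oxonium ion to H2O completes the catalytic cycle and yields the alcohol.
Total: 4 elementary steps.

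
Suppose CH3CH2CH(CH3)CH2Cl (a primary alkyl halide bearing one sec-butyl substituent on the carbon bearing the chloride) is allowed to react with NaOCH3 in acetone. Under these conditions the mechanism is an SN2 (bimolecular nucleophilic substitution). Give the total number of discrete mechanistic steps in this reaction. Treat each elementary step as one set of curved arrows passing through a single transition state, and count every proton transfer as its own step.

1

Step 1: The methoxide nucleophile donates a lone pair from O to the α-carbon in a backside attack; simultaneously the C–Cl σ-bond breaks and both of its electrons leave with Cl⁻. One concerted step with inversion of configuration.
Total: 1 elementary step.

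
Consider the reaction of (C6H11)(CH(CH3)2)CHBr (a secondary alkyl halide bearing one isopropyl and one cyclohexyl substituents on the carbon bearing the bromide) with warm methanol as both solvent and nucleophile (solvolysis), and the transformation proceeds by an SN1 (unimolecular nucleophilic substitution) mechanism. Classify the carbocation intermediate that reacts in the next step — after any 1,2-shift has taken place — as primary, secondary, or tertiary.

tertiary

Step 1: Unassisted departure of Br⁻ (taking the C–Br bonding pair) generates a secondary carbocation.
Step 2: A hydride (H with its bonding pair) migrates from the adjacent isopropyl carbon to the cationic centre — a 1,2-hydride shift — upgrading the secondary cation to a tertiary one.
The cation rearranges from secondary to tertiary via a 1,2-hydride shift from the adjacent isopropyl carbon; the tertiary cation is what reacts next.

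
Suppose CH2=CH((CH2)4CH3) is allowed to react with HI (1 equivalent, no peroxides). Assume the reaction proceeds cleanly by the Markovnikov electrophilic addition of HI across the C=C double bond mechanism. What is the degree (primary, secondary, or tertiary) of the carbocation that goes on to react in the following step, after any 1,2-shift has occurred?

Step 1: The π electrons of the C=C bond attack a proton of HI; Markovnikov addition places the new C–H on the less-substituted alkene carbon, so the positive charge ends up on the more-substituted carbon — a secondary carbocation. The H–I bond breaks heterolytically, releasing I⁻.
No single 1,2-shift to an adjacent carbon would give a more-substituted cation, so no rearrangement occurs.

secondary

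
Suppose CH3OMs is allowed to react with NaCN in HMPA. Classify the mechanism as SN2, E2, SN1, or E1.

SN2

Conditions: a methyl substrate with a strong nucleophile in the polar aprotic solvent HMPA.
These conditions are the textbook signature of the SN2 pathway.
An unhindered substrate with a strong nucleophile in a polar aprotic solvent favours one-step backside displacement.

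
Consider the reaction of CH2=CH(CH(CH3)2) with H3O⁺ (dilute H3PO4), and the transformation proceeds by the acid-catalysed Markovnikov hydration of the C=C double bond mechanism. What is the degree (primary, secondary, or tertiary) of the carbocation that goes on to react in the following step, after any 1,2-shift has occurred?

tertiary

Step 1: The π electrons of the C=C bond attack a proton of H3O⁺; Markovnikov addition places the new C–H on the less-substituted alkene carbon, so the positive charge ends up on the more-substituted carbon — a secondary carbocation. H2O is released.
Step 2: A hydride (H with its bonding pair) migrates from the adjacent isopropyl carbon to the cationic centre — a 1,2-hydride shift — upgrading the secondary cation to a tertiary one.
The cation rearranges from secondary to tertiary via a 1,2-hydride shift from the adjacent isopropyl carbon; the tertiary cation is what reacts next.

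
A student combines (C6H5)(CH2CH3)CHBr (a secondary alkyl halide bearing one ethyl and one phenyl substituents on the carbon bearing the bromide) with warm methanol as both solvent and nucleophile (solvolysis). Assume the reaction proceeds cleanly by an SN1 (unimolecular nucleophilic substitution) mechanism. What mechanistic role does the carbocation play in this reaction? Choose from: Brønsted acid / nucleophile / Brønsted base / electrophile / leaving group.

electrophile

Step 2: CH3OH donates an oxygen lone pair into the empty p orbital of the cation, giving a protonated ether (an oxonium ion).
The carbocation accepts an electron pair into an empty or π* orbital — it is the electrophile.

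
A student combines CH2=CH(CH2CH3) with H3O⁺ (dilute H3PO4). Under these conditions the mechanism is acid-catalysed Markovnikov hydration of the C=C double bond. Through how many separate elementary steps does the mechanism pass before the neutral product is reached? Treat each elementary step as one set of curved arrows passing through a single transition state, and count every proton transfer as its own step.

3

Step 1: Protonation of the alkene by H3O⁺: the π bond acts as the nucleophile and picks up H⁺, giving the more stable (Markovnikov) secondary carbocation. H2O is released.
(No 1,2-shift: no single shift to an adjacent carbon would give a more stable cation.)
Step 2: Water acts as the nucleophile: an oxygen lone pair bonds to the cationic carbon, giving an oxonium-ion intermediate.
Step 3: Proton transfer from the O–H of the oxonium ion to H2O completes the catalytic cycle and yields the alcohol.
Total: 3 elementary steps.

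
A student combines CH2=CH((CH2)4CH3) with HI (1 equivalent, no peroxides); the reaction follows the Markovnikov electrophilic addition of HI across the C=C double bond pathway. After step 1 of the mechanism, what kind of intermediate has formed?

Step 1: Electrophilic addition begins with the π(C=C) electrons forming a bond to the proton of HI. Following Markovnikov's rule, the resulting cation is secondary. The H–I bond breaks heterolytically, releasing I⁻.
After step 1 the species present is a secondary carbocation.

secondary carbocation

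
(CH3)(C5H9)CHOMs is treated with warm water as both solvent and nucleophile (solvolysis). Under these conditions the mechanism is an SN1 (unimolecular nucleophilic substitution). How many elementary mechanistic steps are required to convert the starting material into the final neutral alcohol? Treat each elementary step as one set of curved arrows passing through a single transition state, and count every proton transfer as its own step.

Step 1: Unassisted departure of MsO⁻ (taking the C–O bonding pair) generates a secondary carbocation.
Step 2: Carbocation rearrangement: a 1,2-hydride shift from the adjacent cyclopentyl carbon converts the initially-formed secondary cation into the more stable tertiary cation.
Step 3: Nucleophilic capture: the oxygen of H2O bonds to the cationic carbon, producing an oxonium-ion intermediate.
Step 4: Proton transfer from the O–H of the oxonium ion to a solvent molecule delivers the neutral alcohol.
Total: 4 elementary steps.

4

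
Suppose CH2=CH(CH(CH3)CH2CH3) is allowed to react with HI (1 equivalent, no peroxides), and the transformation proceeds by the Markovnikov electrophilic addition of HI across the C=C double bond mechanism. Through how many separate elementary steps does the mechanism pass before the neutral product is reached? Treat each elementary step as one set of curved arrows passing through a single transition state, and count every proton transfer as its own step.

Step 1: The π electrons of the C=C bond attack a proton of HI; Markovnikov addition places the new C–H on the less-substituted alkene carbon, so the positive charge ends up on the more-substituted carbon — a secondary carbocation. The H–I bond breaks heterolytically, releasing I⁻.
Step 2: Carbocation rearrangement: a 1,2-hydride shift from the adjacent sec-butyl carbon converts the initially-formed secondary cation into the more stable tertiary cation.
Step 3: I⁻ captures the cation: a lone pair on I⁻ fills the empty p orbital, producing the alkyl halide product.
Total: 3 elementary steps.

3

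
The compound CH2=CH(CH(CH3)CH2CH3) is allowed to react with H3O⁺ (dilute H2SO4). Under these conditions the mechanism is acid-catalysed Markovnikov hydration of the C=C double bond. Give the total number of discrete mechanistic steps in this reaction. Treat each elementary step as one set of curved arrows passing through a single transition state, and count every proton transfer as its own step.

4

Step 1: Electrophilic addition begins with the π(C=C) electrons forming a bond to the proton of H3O⁺. Following Markovnikov's rule, the resulting cation is secondary. H2O is released.
Step 2: Carbocation rearrangement: a 1,2-hydride shift from the adjacent sec-butyl carbon converts the initially-formed secondary cation into the more stable tertiary cation.
Step 3: A lone pair on the oxygen of H2O attacks the carbocation, forming a C–O bond and an oxonium ion (a protonated alcohol).
Step 4: Proton transfer from the O–H of the oxonium ion to H2O completes the catalytic cycle and yields the alcohol.
Total: 4 elementary steps.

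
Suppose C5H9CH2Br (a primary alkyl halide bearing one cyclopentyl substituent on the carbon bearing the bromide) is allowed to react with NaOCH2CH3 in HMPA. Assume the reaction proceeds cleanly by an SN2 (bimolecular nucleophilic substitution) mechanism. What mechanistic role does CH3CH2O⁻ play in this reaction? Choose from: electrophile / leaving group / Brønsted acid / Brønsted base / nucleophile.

nucleophile

Step 1: The ethoxide nucleophile donates a lone pair from O to the α-carbon in a backside attack; simultaneously the C–Br σ-bond breaks and both of its electrons leave with Br⁻. One concerted step with inversion of configuration.
CH3CH2O⁻ donates an electron pair to form a new σ-bond to carbon — it is the nucleophile.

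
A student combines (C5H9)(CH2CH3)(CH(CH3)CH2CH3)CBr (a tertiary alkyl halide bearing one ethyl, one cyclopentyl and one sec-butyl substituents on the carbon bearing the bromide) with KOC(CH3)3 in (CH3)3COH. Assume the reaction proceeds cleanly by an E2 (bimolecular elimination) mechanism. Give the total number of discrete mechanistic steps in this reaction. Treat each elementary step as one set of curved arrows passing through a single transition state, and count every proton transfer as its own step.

Step 1: Concerted anti-periplanar elimination: (CH3)3CO⁻ abstracts a β-H while Br⁻ leaves, and the C–H electrons become the new C=C π bond — all in a single transition state.
Total: 1 elementary step.

1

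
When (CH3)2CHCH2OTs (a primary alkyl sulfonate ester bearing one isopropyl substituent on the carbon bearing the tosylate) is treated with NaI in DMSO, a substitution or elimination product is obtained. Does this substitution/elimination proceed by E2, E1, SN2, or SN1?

SN2

Conditions: a primary substrate with a strong nucleophile in the polar aprotic solvent DMSO.
These conditions are the textbook signature of the SN2 pathway.
An unhindered substrate with a strong nucleophile in a polar aprotic solvent favours one-step backside displacement.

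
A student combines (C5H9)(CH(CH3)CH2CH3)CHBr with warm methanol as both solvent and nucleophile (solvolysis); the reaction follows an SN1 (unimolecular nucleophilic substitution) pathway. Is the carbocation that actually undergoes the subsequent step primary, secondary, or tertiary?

Step 1: Ionisation: the C–Br σ-bond cleaves heterolytically; both bonding electrons depart with Br⁻, leaving a secondary carbocation at the α-carbon.
Step 2: A hydride (H with its bonding pair) migrates from the adjacent cyclopentyl carbon to the cationic centre — a 1,2-hydride shift — upgrading the secondary cation to a tertiary one.
The cation rearranges from secondary to tertiary via a 1,2-hydride shift from the adjacent cyclopentyl carbon; the tertiary cation is what reacts next.

tertiary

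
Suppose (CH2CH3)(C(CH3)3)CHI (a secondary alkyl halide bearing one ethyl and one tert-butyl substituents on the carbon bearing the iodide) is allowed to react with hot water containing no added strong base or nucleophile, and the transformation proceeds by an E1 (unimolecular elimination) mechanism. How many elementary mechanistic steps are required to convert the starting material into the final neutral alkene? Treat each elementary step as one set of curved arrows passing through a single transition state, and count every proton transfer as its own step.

Step 1: Ionisation: the C–I σ-bond cleaves heterolytically; both bonding electrons depart with I⁻, leaving a secondary carbocation at the α-carbon.
Step 2: Carbocation rearrangement: a 1,2-methyl shift from the adjacent tert-butyl carbon converts the initially-formed secondary cation into the more stable tertiary cation.
Step 3: A water molecule (solvent) deprotonates a β-carbon; as the C–H bond breaks, those electrons form the new alkene π bond.
Total: 3 elementary steps.

3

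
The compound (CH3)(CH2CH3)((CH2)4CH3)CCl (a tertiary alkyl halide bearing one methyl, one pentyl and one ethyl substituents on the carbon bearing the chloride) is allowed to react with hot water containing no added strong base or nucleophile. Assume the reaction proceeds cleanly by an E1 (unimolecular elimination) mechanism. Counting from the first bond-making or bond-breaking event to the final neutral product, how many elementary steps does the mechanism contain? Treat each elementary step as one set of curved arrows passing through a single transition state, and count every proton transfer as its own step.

2

Step 1: Rate-determining heterolysis of the C–Cl bond gives Cl⁻ and a tertiary carbocation.
(No 1,2-shift: no single shift to an adjacent carbon would give a more stable cation.)
Step 2: Loss of a β-proton to a water molecule of the solvent: the C–H bonding pair collapses toward the cationic carbon to form the C=C π bond, yielding the alkene.
Total: 2 elementary steps.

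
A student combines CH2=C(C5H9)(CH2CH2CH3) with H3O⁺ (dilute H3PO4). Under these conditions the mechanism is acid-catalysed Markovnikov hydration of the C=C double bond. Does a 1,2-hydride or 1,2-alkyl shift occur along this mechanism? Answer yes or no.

no

The first-formed carbocation is tertiary.
No single 1,2-shift to an adjacent carbon would produce a more-substituted cation than the one already present, so no rearrangement occurs.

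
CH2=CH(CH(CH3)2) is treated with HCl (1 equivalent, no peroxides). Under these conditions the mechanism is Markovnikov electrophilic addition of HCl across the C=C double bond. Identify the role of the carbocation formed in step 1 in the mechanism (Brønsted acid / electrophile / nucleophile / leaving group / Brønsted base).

Step 3: The Cl⁻ anion donates a lone pair to the carbocation, forming the new C–Cl σ-bond and giving the neutral alkyl halide.
The carbocation formed in step 1 accepts an electron pair into an empty or π* orbital — it is the electrophile.

electrophile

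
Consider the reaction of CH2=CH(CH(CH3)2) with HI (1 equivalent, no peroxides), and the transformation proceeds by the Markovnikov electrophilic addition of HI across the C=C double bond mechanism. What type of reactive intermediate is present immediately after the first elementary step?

Step 1: Protonation of the alkene by HI: the π bond acts as the nucleophile and picks up H⁺, giving the more stable (Markovnikov) secondary carbocation. The H–I bond breaks heterolytically, releasing I⁻.
After step 1 the species present is a secondary carbocation.

secondary carbocation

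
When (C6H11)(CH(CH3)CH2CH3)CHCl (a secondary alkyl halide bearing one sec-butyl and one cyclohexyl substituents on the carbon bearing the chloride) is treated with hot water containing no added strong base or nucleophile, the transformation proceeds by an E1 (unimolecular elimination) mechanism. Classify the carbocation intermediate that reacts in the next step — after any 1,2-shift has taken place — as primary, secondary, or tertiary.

tertiary

Step 1: Ionisation: the C–Cl σ-bond cleaves heterolytically; both bonding electrons depart with Cl⁻, leaving a secondary carbocation at the α-carbon.
Step 2: A 1,2-hydride shift from the adjacent sec-butyl carbon moves the positive charge from the secondary centre to an adjacent carbon, generating a more stable tertiary carbocation.
The cation rearranges from secondary to tertiary via a 1,2-hydride shift from the adjacent sec-butyl carbon; the tertiary cation is what reacts next.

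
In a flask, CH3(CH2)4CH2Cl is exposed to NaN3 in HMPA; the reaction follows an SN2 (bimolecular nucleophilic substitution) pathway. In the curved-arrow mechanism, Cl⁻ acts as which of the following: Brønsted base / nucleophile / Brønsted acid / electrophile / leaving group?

leaving group

Step 1: N3⁻ attacks the back face of the α-carbon while Cl⁻ departs with the C–Cl bonding pair — a single concerted displacement through a pentacoordinate transition state.
Cl⁻ departs with both electrons of the breaking σ-bond — that is the definition of a leaving group.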